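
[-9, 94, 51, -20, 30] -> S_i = Random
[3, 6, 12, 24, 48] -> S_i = 3*2^i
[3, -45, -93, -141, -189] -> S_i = 3 + -48*i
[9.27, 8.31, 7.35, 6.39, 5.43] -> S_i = 9.27 + -0.96*i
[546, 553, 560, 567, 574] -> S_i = 546 + 7*i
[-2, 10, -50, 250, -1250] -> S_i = -2*-5^i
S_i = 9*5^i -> [9, 45, 225, 1125, 5625]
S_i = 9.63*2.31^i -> [9.63, 22.25, 51.39, 118.7, 274.2]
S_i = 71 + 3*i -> [71, 74, 77, 80, 83]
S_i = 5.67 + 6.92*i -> [5.67, 12.59, 19.51, 26.43, 33.35]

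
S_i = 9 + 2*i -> [9, 11, 13, 15, 17]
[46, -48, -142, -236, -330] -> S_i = 46 + -94*i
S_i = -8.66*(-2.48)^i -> [-8.66, 21.48, -53.26, 132.09, -327.59]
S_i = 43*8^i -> [43, 344, 2752, 22016, 176128]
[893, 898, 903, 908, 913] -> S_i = 893 + 5*i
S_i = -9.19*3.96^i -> [-9.19, -36.39, -144.11, -570.69, -2259.94]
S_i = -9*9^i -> [-9, -81, -729, -6561, -59049]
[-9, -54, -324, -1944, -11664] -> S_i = -9*6^i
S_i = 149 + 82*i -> [149, 231, 313, 395, 477]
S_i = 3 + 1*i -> [3, 4, 5, 6, 7]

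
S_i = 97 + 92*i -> [97, 189, 281, 373, 465]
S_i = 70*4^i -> [70, 280, 1120, 4480, 17920]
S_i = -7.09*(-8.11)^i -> [-7.09, 57.5, -466.32, 3781.89, -30671.12]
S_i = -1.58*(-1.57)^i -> [-1.58, 2.48, -3.89, 6.11, -9.6]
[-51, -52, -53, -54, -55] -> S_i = -51 + -1*i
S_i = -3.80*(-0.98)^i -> [-3.8, 3.72, -3.65, 3.58, -3.5]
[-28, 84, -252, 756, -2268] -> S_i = -28*-3^i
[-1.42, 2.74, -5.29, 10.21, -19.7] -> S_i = -1.42*(-1.93)^i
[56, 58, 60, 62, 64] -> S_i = 56 + 2*i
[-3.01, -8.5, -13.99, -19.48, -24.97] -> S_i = -3.01 + -5.49*i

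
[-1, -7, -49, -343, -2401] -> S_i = -1*7^i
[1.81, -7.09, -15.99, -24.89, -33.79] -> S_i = 1.81 + -8.90*i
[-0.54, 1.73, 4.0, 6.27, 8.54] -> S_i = -0.54 + 2.27*i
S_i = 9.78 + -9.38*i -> [9.78, 0.4, -8.98, -18.36, -27.74]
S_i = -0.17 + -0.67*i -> [-0.17, -0.84, -1.51, -2.18, -2.85]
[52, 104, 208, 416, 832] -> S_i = 52*2^i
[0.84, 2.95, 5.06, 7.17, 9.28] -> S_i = 0.84 + 2.11*i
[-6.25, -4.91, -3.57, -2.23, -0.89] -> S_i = -6.25 + 1.34*i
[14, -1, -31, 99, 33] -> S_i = Random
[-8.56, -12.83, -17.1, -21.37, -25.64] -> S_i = -8.56 + -4.27*i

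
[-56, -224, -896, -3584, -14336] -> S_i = -56*4^i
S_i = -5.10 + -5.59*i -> [-5.1, -10.69, -16.28, -21.87, -27.46]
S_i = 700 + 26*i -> [700, 726, 752, 778, 804]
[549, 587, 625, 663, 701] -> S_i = 549 + 38*i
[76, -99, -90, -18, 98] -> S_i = Random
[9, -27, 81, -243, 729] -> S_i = 9*-3^i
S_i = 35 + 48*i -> [35, 83, 131, 179, 227]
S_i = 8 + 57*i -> [8, 65, 122, 179, 236]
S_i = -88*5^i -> [-88, -440, -2200, -11000, -55000]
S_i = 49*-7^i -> [49, -343, 2401, -16807, 117649]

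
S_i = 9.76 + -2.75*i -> [9.76, 7.01, 4.26, 1.51, -1.24]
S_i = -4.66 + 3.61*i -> [-4.66, -1.05, 2.56, 6.17, 9.78]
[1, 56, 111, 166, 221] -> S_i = 1 + 55*i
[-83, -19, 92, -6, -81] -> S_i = Random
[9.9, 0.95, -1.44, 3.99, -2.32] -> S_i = Random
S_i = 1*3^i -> [1, 3, 9, 27, 81]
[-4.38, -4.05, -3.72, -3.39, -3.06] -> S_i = -4.38 + 0.33*i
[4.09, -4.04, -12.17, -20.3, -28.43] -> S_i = 4.09 + -8.13*i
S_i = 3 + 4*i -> [3, 7, 11, 15, 19]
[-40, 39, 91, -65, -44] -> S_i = Random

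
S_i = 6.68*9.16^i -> [6.68, 61.19, 560.49, 5134.08, 47028.2]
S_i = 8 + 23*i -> [8, 31, 54, 77, 100]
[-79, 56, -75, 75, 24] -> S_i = Random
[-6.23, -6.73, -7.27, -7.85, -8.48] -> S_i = -6.23*1.08^i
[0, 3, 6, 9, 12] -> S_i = 0 + 3*i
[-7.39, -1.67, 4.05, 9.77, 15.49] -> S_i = -7.39 + 5.72*i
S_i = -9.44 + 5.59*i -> [-9.44, -3.85, 1.74, 7.33, 12.92]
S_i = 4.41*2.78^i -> [4.41, 12.26, 34.08, 94.75, 263.4]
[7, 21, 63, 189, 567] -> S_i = 7*3^i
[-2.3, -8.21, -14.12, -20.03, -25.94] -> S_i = -2.30 + -5.91*i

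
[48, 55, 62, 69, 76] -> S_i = 48 + 7*i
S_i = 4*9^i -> [4, 36, 324, 2916, 26244]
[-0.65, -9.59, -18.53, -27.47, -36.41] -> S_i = -0.65 + -8.94*i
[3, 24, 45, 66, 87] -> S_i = 3 + 21*i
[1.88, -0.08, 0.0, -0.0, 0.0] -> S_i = 1.88*(-0.04)^i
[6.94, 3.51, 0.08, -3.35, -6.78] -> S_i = 6.94 + -3.43*i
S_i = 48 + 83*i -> [48, 131, 214, 297, 380]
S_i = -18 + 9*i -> [-18, -9, 0, 9, 18]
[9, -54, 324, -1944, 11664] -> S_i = 9*-6^i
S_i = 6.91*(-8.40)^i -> [6.91, -58.04, 487.57, -4095.58, 34402.91]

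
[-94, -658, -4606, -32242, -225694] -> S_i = -94*7^i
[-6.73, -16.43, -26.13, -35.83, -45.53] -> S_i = -6.73 + -9.70*i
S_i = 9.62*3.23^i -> [9.62, 31.07, 100.36, 324.18, 1047.09]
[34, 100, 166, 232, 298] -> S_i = 34 + 66*i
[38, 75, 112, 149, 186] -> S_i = 38 + 37*i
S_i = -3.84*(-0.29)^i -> [-3.84, 1.11, -0.32, 0.09, -0.03]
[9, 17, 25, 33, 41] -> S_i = 9 + 8*i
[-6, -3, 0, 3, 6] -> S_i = -6 + 3*i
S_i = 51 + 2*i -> [51, 53, 55, 57, 59]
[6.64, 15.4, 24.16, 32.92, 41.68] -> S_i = 6.64 + 8.76*i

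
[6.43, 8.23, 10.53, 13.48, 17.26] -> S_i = 6.43*1.28^i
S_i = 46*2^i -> [46, 92, 184, 368, 736]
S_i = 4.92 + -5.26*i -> [4.92, -0.34, -5.6, -10.86, -16.12]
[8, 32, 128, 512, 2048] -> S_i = 8*4^i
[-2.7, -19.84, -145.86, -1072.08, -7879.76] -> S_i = -2.70*7.35^i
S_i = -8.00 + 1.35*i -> [-8.0, -6.65, -5.3, -3.95, -2.6]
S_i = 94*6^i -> [94, 564, 3384, 20304, 121824]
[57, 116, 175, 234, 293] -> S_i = 57 + 59*i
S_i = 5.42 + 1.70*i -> [5.42, 7.12, 8.82, 10.52, 12.22]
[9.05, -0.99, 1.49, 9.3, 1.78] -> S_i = Random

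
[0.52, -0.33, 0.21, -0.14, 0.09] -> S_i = 0.52*(-0.64)^i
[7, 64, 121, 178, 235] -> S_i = 7 + 57*i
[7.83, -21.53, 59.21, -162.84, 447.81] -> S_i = 7.83*(-2.75)^i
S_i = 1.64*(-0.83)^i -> [1.64, -1.36, 1.13, -0.94, 0.78]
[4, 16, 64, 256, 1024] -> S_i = 4*4^i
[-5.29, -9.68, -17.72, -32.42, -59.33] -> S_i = -5.29*1.83^i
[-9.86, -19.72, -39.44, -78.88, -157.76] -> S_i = -9.86*2.00^i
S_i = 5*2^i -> [5, 10, 20, 40, 80]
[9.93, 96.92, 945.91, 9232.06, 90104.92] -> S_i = 9.93*9.76^i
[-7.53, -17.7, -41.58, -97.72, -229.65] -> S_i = -7.53*2.35^i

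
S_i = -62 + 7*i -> [-62, -55, -48, -41, -34]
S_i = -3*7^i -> [-3, -21, -147, -1029, -7203]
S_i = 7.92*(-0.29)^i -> [7.92, -2.3, 0.67, -0.19, 0.06]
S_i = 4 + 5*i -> [4, 9, 14, 19, 24]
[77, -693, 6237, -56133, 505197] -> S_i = 77*-9^i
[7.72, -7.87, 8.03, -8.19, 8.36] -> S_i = 7.72*(-1.02)^i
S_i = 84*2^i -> [84, 168, 336, 672, 1344]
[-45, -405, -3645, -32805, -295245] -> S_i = -45*9^i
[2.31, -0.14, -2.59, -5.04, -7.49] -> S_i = 2.31 + -2.45*i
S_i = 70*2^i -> [70, 140, 280, 560, 1120]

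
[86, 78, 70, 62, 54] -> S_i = 86 + -8*i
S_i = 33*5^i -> [33, 165, 825, 4125, 20625]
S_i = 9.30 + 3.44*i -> [9.3, 12.74, 16.18, 19.62, 23.06]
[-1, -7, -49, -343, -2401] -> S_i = -1*7^i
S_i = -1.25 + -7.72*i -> [-1.25, -8.97, -16.69, -24.41, -32.13]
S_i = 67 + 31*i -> [67, 98, 129, 160, 191]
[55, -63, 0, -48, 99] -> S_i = Random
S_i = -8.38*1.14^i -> [-8.38, -9.55, -10.89, -12.42, -14.15]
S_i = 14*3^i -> [14, 42, 126, 378, 1134]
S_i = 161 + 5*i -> [161, 166, 171, 176, 181]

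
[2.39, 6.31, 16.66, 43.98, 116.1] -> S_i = 2.39*2.64^i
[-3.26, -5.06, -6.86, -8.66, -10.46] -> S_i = -3.26 + -1.80*i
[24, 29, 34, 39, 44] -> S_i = 24 + 5*i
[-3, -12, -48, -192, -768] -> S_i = -3*4^i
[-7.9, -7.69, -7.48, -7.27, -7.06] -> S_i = -7.90 + 0.21*i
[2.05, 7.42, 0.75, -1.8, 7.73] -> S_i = Random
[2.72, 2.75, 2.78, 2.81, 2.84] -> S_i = 2.72 + 0.03*i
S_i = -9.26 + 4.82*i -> [-9.26, -4.44, 0.38, 5.2, 10.02]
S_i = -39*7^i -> [-39, -273, -1911, -13377, -93639]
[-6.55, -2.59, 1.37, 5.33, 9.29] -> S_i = -6.55 + 3.96*i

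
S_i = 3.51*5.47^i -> [3.51, 19.2, 105.02, 574.47, 3142.36]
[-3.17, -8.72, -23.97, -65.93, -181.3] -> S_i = -3.17*2.75^i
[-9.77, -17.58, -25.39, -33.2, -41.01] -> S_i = -9.77 + -7.81*i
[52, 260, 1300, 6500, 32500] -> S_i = 52*5^i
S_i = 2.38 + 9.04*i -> [2.38, 11.42, 20.46, 29.5, 38.54]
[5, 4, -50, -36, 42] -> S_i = Random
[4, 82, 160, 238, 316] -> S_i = 4 + 78*i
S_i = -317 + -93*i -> [-317, -410, -503, -596, -689]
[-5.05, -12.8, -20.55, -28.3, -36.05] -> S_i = -5.05 + -7.75*i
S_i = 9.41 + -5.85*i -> [9.41, 3.56, -2.29, -8.14, -13.99]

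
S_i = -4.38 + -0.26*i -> [-4.38, -4.64, -4.9, -5.16, -5.42]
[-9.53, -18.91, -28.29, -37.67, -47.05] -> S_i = -9.53 + -9.38*i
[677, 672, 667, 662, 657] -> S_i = 677 + -5*i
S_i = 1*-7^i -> [1, -7, 49, -343, 2401]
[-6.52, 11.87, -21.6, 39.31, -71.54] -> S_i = -6.52*(-1.82)^i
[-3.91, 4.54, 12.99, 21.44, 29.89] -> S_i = -3.91 + 8.45*i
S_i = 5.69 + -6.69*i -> [5.69, -1.0, -7.69, -14.38, -21.07]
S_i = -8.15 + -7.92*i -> [-8.15, -16.07, -23.99, -31.91, -39.83]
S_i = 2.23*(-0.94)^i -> [2.23, -2.1, 1.97, -1.85, 1.74]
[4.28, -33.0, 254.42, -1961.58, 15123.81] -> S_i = 4.28*(-7.71)^i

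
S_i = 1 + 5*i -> [1, 6, 11, 16, 21]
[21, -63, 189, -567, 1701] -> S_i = 21*-3^i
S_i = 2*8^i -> [2, 16, 128, 1024, 8192]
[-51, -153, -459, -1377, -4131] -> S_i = -51*3^i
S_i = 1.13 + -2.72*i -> [1.13, -1.59, -4.31, -7.03, -9.75]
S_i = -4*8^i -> [-4, -32, -256, -2048, -16384]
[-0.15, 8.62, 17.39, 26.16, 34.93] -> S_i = -0.15 + 8.77*i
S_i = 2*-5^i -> [2, -10, 50, -250, 1250]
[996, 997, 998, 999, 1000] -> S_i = 996 + 1*i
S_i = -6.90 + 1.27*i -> [-6.9, -5.63, -4.36, -3.09, -1.82]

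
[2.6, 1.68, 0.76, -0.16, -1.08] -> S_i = 2.60 + -0.92*i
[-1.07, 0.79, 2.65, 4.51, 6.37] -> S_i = -1.07 + 1.86*i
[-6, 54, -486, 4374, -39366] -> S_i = -6*-9^i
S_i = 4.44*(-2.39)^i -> [4.44, -10.61, 25.36, -60.61, 144.87]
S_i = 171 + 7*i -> [171, 178, 185, 192, 199]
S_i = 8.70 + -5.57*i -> [8.7, 3.13, -2.44, -8.01, -13.58]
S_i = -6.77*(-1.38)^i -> [-6.77, 9.34, -12.89, 17.79, -24.55]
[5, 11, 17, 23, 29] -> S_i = 5 + 6*i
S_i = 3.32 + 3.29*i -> [3.32, 6.61, 9.9, 13.19, 16.48]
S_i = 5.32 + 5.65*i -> [5.32, 10.97, 16.62, 22.27, 27.92]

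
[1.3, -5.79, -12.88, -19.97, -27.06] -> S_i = 1.30 + -7.09*i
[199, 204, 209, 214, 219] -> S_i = 199 + 5*i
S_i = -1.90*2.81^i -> [-1.9, -5.34, -15.0, -42.16, -118.46]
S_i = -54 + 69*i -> [-54, 15, 84, 153, 222]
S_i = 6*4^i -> [6, 24, 96, 384, 1536]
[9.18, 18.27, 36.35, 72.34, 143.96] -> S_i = 9.18*1.99^i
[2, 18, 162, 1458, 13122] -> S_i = 2*9^i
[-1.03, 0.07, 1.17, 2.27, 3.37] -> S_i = -1.03 + 1.10*i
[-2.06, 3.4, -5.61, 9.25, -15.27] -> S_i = -2.06*(-1.65)^i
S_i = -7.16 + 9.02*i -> [-7.16, 1.86, 10.88, 19.9, 28.92]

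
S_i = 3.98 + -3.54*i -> [3.98, 0.44, -3.1, -6.64, -10.18]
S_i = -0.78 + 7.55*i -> [-0.78, 6.77, 14.32, 21.87, 29.42]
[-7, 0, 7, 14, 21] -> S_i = -7 + 7*i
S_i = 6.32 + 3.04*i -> [6.32, 9.36, 12.4, 15.44, 18.48]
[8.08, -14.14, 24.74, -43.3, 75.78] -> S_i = 8.08*(-1.75)^i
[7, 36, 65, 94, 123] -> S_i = 7 + 29*i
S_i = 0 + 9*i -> [0, 9, 18, 27, 36]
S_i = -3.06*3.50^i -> [-3.06, -10.71, -37.48, -131.2, -459.19]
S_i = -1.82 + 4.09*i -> [-1.82, 2.27, 6.36, 10.45, 14.54]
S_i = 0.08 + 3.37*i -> [0.08, 3.45, 6.82, 10.19, 13.56]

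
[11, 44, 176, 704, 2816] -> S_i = 11*4^i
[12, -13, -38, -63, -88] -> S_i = 12 + -25*i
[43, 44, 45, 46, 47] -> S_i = 43 + 1*i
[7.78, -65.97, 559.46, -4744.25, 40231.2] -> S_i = 7.78*(-8.48)^i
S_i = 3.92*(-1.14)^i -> [3.92, -4.47, 5.09, -5.81, 6.62]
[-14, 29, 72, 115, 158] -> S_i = -14 + 43*i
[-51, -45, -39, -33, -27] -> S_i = -51 + 6*i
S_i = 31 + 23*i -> [31, 54, 77, 100, 123]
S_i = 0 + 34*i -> [0, 34, 68, 102, 136]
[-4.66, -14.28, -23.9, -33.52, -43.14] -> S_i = -4.66 + -9.62*i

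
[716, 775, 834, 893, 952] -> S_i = 716 + 59*i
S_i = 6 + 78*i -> [6, 84, 162, 240, 318]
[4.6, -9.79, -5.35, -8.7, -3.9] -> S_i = Random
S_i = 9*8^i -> [9, 72, 576, 4608, 36864]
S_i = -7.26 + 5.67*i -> [-7.26, -1.59, 4.08, 9.75, 15.42]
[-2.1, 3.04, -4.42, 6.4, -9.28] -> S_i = -2.10*(-1.45)^i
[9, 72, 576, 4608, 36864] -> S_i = 9*8^i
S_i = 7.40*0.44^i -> [7.4, 3.26, 1.43, 0.63, 0.28]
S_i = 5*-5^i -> [5, -25, 125, -625, 3125]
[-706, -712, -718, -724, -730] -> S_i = -706 + -6*i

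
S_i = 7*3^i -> [7, 21, 63, 189, 567]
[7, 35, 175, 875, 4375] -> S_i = 7*5^i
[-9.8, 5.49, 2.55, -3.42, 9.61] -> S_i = Random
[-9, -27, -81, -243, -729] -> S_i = -9*3^i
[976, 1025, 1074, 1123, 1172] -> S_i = 976 + 49*i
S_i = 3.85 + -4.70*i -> [3.85, -0.85, -5.55, -10.25, -14.95]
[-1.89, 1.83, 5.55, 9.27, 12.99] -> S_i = -1.89 + 3.72*i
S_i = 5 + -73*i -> [5, -68, -141, -214, -287]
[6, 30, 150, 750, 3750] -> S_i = 6*5^i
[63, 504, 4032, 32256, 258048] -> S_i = 63*8^i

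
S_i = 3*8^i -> [3, 24, 192, 1536, 12288]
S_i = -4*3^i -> [-4, -12, -36, -108, -324]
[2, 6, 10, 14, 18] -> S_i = 2 + 4*i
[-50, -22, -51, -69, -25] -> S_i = Random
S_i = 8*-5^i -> [8, -40, 200, -1000, 5000]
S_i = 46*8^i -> [46, 368, 2944, 23552, 188416]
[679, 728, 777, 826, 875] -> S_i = 679 + 49*i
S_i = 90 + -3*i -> [90, 87, 84, 81, 78]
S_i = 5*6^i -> [5, 30, 180, 1080, 6480]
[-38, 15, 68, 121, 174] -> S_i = -38 + 53*i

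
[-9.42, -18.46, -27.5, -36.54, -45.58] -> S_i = -9.42 + -9.04*i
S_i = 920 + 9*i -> [920, 929, 938, 947, 956]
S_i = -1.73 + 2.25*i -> [-1.73, 0.52, 2.77, 5.02, 7.27]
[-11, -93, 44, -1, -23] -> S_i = Random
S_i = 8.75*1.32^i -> [8.75, 11.55, 15.25, 20.12, 26.56]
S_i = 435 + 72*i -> [435, 507, 579, 651, 723]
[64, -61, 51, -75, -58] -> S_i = Random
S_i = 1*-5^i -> [1, -5, 25, -125, 625]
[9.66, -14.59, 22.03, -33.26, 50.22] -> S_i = 9.66*(-1.51)^i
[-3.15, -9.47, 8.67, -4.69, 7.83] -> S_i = Random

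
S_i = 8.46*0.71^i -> [8.46, 6.01, 4.26, 3.03, 2.15]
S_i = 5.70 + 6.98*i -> [5.7, 12.68, 19.66, 26.64, 33.62]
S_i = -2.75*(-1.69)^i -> [-2.75, 4.65, -7.85, 13.27, -22.43]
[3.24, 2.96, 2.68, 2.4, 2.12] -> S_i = 3.24 + -0.28*i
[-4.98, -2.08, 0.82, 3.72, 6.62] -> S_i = -4.98 + 2.90*i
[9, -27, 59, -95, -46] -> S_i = Random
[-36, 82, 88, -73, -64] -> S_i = Random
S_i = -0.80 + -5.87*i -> [-0.8, -6.67, -12.54, -18.41, -24.28]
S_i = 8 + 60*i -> [8, 68, 128, 188, 248]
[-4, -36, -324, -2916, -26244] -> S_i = -4*9^i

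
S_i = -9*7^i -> [-9, -63, -441, -3087, -21609]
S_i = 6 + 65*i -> [6, 71, 136, 201, 266]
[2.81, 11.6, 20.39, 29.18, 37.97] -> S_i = 2.81 + 8.79*i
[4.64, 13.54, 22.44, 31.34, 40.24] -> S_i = 4.64 + 8.90*i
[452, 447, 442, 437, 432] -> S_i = 452 + -5*i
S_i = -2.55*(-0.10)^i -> [-2.55, 0.26, -0.03, 0.0, -0.0]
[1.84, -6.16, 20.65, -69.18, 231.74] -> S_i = 1.84*(-3.35)^i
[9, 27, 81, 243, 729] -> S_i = 9*3^i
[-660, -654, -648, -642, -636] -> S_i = -660 + 6*i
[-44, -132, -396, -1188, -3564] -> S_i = -44*3^i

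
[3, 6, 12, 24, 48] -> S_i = 3*2^i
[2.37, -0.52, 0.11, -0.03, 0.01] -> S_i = 2.37*(-0.22)^i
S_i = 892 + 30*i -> [892, 922, 952, 982, 1012]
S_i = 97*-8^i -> [97, -776, 6208, -49664, 397312]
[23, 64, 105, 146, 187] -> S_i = 23 + 41*i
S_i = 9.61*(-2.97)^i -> [9.61, -28.54, 84.77, -251.76, 747.74]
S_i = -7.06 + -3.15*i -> [-7.06, -10.21, -13.36, -16.51, -19.66]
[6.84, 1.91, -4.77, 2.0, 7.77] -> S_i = Random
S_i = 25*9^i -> [25, 225, 2025, 18225, 164025]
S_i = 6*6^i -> [6, 36, 216, 1296, 7776]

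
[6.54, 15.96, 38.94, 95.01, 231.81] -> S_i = 6.54*2.44^i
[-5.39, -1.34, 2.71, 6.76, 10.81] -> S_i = -5.39 + 4.05*i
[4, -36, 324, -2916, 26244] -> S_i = 4*-9^i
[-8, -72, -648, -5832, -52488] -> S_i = -8*9^i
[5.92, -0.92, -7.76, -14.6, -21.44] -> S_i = 5.92 + -6.84*i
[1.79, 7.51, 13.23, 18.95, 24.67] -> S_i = 1.79 + 5.72*i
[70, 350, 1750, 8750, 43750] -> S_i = 70*5^i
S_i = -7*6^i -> [-7, -42, -252, -1512, -9072]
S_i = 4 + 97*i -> [4, 101, 198, 295, 392]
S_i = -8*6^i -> [-8, -48, -288, -1728, -10368]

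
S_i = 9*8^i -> [9, 72, 576, 4608, 36864]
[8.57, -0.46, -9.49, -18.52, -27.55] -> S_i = 8.57 + -9.03*i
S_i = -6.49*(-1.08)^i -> [-6.49, 7.01, -7.57, 8.18, -8.83]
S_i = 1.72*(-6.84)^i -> [1.72, -11.76, 80.47, -550.42, 3764.89]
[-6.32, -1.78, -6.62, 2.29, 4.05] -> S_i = Random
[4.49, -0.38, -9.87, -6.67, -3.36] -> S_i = Random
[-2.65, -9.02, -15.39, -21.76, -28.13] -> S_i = -2.65 + -6.37*i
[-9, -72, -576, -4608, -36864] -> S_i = -9*8^i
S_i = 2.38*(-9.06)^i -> [2.38, -21.56, 195.36, -1769.95, 16035.77]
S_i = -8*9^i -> [-8, -72, -648, -5832, -52488]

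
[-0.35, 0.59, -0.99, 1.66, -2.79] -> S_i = -0.35*(-1.68)^i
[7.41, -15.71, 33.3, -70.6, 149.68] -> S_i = 7.41*(-2.12)^i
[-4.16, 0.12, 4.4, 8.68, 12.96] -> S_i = -4.16 + 4.28*i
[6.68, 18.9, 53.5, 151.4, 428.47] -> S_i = 6.68*2.83^i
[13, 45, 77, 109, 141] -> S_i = 13 + 32*i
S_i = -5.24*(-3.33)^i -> [-5.24, 17.45, -58.11, 193.49, -644.33]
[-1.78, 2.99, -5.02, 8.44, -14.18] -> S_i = -1.78*(-1.68)^i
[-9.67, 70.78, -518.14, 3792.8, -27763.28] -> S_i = -9.67*(-7.32)^i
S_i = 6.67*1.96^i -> [6.67, 13.07, 25.62, 50.22, 98.44]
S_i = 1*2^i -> [1, 2, 4, 8, 16]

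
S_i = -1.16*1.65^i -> [-1.16, -1.91, -3.16, -5.21, -8.6]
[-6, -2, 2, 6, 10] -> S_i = -6 + 4*i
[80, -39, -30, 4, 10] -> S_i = Random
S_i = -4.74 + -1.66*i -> [-4.74, -6.4, -8.06, -9.72, -11.38]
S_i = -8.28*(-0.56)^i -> [-8.28, 4.64, -2.6, 1.45, -0.81]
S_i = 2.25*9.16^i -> [2.25, 20.61, 188.79, 1729.29, 15840.34]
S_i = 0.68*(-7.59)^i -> [0.68, -5.16, 39.17, -297.33, 2256.71]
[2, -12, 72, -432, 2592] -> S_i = 2*-6^i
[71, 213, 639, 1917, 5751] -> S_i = 71*3^i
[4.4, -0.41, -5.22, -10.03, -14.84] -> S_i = 4.40 + -4.81*i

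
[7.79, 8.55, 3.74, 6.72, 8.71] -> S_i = Random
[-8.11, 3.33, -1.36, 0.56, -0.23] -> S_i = -8.11*(-0.41)^i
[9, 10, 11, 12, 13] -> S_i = 9 + 1*i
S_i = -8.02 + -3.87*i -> [-8.02, -11.89, -15.76, -19.63, -23.5]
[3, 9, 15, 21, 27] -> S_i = 3 + 6*i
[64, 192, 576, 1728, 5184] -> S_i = 64*3^i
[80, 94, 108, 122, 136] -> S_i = 80 + 14*i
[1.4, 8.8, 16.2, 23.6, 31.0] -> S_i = 1.40 + 7.40*i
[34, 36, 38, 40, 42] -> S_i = 34 + 2*i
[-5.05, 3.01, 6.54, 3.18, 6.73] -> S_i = Random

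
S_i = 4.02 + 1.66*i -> [4.02, 5.68, 7.34, 9.0, 10.66]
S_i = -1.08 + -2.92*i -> [-1.08, -4.0, -6.92, -9.84, -12.76]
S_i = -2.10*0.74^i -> [-2.1, -1.55, -1.15, -0.85, -0.63]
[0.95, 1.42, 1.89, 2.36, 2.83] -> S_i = 0.95 + 0.47*i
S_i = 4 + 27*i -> [4, 31, 58, 85, 112]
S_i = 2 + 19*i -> [2, 21, 40, 59, 78]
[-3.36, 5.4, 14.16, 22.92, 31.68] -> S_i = -3.36 + 8.76*i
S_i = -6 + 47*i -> [-6, 41, 88, 135, 182]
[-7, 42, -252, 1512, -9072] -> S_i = -7*-6^i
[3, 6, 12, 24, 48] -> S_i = 3*2^i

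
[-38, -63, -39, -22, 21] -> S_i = Random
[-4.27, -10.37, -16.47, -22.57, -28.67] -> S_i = -4.27 + -6.10*i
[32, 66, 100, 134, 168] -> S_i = 32 + 34*i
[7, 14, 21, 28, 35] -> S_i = 7 + 7*i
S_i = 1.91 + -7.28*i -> [1.91, -5.37, -12.65, -19.93, -27.21]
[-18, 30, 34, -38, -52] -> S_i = Random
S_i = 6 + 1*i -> [6, 7, 8, 9, 10]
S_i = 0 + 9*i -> [0, 9, 18, 27, 36]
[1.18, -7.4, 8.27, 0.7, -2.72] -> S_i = Random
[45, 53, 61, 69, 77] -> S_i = 45 + 8*i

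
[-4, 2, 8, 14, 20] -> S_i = -4 + 6*i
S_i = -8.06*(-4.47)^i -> [-8.06, 36.03, -161.05, 719.88, -3217.85]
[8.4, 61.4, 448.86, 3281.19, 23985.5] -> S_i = 8.40*7.31^i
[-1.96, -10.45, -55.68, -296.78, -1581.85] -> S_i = -1.96*5.33^i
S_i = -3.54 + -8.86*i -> [-3.54, -12.4, -21.26, -30.12, -38.98]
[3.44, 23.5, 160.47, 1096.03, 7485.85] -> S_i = 3.44*6.83^i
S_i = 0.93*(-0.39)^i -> [0.93, -0.36, 0.14, -0.06, 0.02]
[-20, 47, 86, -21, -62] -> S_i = Random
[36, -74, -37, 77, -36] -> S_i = Random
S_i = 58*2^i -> [58, 116, 232, 464, 928]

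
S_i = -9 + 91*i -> [-9, 82, 173, 264, 355]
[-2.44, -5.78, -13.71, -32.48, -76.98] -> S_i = -2.44*2.37^i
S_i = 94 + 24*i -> [94, 118, 142, 166, 190]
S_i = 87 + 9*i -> [87, 96, 105, 114, 123]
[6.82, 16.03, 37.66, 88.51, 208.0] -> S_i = 6.82*2.35^i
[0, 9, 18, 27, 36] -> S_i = 0 + 9*i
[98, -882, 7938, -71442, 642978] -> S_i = 98*-9^i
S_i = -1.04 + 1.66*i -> [-1.04, 0.62, 2.28, 3.94, 5.6]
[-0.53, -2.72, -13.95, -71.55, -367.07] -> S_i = -0.53*5.13^i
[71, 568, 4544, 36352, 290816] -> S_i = 71*8^i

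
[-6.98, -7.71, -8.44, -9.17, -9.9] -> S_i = -6.98 + -0.73*i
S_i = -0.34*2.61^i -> [-0.34, -0.89, -2.32, -6.05, -15.78]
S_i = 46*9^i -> [46, 414, 3726, 33534, 301806]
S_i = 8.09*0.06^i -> [8.09, 0.49, 0.03, 0.0, 0.0]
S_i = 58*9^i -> [58, 522, 4698, 42282, 380538]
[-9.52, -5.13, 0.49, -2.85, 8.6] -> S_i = Random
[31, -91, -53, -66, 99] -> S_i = Random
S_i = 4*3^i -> [4, 12, 36, 108, 324]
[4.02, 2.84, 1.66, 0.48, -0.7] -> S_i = 4.02 + -1.18*i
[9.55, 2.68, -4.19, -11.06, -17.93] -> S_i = 9.55 + -6.87*i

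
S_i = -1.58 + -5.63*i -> [-1.58, -7.21, -12.84, -18.47, -24.1]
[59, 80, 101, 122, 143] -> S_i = 59 + 21*i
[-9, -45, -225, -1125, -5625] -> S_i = -9*5^i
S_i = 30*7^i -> [30, 210, 1470, 10290, 72030]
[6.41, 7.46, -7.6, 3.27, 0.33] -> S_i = Random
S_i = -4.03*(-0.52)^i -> [-4.03, 2.1, -1.09, 0.57, -0.29]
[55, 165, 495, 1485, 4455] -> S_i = 55*3^i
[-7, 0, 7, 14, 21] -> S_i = -7 + 7*i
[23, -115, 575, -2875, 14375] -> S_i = 23*-5^i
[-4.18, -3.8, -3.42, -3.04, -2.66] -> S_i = -4.18 + 0.38*i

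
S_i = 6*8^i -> [6, 48, 384, 3072, 24576]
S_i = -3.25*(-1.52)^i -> [-3.25, 4.94, -7.51, 11.41, -17.35]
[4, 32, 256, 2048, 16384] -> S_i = 4*8^i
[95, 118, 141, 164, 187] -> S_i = 95 + 23*i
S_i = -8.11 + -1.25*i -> [-8.11, -9.36, -10.61, -11.86, -13.11]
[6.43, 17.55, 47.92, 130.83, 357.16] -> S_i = 6.43*2.73^i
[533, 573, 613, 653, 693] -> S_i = 533 + 40*i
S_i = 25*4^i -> [25, 100, 400, 1600, 6400]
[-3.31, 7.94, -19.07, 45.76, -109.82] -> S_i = -3.31*(-2.40)^i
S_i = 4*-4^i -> [4, -16, 64, -256, 1024]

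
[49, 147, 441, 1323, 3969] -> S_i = 49*3^i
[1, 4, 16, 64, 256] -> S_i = 1*4^i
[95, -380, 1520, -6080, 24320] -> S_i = 95*-4^i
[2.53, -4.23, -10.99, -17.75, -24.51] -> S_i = 2.53 + -6.76*i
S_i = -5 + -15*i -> [-5, -20, -35, -50, -65]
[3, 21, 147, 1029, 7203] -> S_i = 3*7^i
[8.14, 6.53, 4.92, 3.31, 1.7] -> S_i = 8.14 + -1.61*i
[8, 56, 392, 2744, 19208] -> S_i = 8*7^i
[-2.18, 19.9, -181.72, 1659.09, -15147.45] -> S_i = -2.18*(-9.13)^i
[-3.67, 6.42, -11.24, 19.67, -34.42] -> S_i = -3.67*(-1.75)^i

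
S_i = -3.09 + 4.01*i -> [-3.09, 0.92, 4.93, 8.94, 12.95]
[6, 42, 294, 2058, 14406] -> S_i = 6*7^i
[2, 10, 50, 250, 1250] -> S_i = 2*5^i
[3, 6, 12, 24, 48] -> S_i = 3*2^i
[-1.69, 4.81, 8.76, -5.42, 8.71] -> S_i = Random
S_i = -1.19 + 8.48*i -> [-1.19, 7.29, 15.77, 24.25, 32.73]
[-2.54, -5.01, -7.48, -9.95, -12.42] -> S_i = -2.54 + -2.47*i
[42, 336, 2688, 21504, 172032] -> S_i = 42*8^i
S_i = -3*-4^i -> [-3, 12, -48, 192, -768]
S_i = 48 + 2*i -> [48, 50, 52, 54, 56]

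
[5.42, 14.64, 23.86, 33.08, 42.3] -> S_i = 5.42 + 9.22*i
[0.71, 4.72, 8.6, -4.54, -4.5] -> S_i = Random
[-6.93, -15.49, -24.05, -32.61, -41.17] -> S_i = -6.93 + -8.56*i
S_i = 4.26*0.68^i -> [4.26, 2.9, 1.97, 1.34, 0.91]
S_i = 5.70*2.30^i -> [5.7, 13.11, 30.15, 69.35, 159.51]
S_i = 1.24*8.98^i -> [1.24, 11.14, 99.99, 897.95, 8063.56]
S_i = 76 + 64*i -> [76, 140, 204, 268, 332]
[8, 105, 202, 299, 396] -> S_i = 8 + 97*i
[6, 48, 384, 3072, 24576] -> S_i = 6*8^i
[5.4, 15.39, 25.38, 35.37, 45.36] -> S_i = 5.40 + 9.99*i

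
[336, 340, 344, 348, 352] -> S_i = 336 + 4*i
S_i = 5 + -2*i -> [5, 3, 1, -1, -3]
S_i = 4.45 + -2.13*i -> [4.45, 2.32, 0.19, -1.94, -4.07]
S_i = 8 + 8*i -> [8, 16, 24, 32, 40]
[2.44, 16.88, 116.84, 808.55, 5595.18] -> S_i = 2.44*6.92^i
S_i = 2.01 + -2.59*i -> [2.01, -0.58, -3.17, -5.76, -8.35]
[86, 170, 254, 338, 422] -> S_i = 86 + 84*i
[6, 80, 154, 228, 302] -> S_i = 6 + 74*i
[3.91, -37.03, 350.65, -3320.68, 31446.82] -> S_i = 3.91*(-9.47)^i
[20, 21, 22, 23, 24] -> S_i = 20 + 1*i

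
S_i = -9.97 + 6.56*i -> [-9.97, -3.41, 3.15, 9.71, 16.27]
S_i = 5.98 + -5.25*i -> [5.98, 0.73, -4.52, -9.77, -15.02]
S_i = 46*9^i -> [46, 414, 3726, 33534, 301806]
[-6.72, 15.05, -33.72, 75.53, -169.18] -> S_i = -6.72*(-2.24)^i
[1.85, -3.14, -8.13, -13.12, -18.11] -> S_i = 1.85 + -4.99*i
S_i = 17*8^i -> [17, 136, 1088, 8704, 69632]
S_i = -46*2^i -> [-46, -92, -184, -368, -736]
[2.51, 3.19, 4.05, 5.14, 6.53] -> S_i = 2.51*1.27^i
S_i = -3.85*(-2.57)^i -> [-3.85, 9.89, -25.43, 65.35, -167.96]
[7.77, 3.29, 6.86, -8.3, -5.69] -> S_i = Random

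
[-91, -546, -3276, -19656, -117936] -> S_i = -91*6^i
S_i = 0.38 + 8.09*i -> [0.38, 8.47, 16.56, 24.65, 32.74]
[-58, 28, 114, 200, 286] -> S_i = -58 + 86*i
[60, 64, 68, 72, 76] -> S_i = 60 + 4*i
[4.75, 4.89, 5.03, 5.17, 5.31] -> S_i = 4.75 + 0.14*i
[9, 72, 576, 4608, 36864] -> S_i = 9*8^i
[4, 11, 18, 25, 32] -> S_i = 4 + 7*i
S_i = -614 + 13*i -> [-614, -601, -588, -575, -562]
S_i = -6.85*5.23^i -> [-6.85, -35.83, -187.37, -979.93, -5125.04]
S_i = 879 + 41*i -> [879, 920, 961, 1002, 1043]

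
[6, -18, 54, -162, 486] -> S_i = 6*-3^i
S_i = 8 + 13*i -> [8, 21, 34, 47, 60]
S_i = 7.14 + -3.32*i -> [7.14, 3.82, 0.5, -2.82, -6.14]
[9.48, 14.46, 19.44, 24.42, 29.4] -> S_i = 9.48 + 4.98*i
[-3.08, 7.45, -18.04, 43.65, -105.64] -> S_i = -3.08*(-2.42)^i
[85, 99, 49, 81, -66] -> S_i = Random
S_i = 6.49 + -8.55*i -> [6.49, -2.06, -10.61, -19.16, -27.71]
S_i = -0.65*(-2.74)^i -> [-0.65, 1.78, -4.88, 13.37, -36.64]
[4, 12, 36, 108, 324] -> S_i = 4*3^i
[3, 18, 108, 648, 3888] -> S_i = 3*6^i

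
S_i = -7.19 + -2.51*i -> [-7.19, -9.7, -12.21, -14.72, -17.23]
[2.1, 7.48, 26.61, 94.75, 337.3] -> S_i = 2.10*3.56^i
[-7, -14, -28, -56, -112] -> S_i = -7*2^i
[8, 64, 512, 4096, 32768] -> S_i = 8*8^i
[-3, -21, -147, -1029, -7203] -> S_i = -3*7^i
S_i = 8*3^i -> [8, 24, 72, 216, 648]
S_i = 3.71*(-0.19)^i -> [3.71, -0.7, 0.13, -0.03, 0.0]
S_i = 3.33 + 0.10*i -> [3.33, 3.43, 3.53, 3.63, 3.73]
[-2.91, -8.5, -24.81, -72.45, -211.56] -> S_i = -2.91*2.92^i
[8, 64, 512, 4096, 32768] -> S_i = 8*8^i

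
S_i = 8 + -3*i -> [8, 5, 2, -1, -4]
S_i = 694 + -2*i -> [694, 692, 690, 688, 686]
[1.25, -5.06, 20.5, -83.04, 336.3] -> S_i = 1.25*(-4.05)^i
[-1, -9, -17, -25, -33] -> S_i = -1 + -8*i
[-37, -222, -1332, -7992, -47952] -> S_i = -37*6^i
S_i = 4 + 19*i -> [4, 23, 42, 61, 80]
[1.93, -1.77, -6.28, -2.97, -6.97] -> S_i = Random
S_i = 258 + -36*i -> [258, 222, 186, 150, 114]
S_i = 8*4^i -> [8, 32, 128, 512, 2048]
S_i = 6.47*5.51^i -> [6.47, 35.65, 196.43, 1082.33, 5963.63]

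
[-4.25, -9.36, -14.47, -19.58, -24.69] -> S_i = -4.25 + -5.11*i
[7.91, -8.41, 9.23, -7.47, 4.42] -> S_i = Random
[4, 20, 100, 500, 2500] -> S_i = 4*5^i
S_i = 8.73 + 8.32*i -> [8.73, 17.05, 25.37, 33.69, 42.01]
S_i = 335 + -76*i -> [335, 259, 183, 107, 31]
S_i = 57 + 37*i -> [57, 94, 131, 168, 205]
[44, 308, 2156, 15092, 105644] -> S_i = 44*7^i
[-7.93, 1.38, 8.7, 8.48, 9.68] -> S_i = Random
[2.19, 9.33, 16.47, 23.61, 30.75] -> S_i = 2.19 + 7.14*i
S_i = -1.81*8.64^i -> [-1.81, -15.64, -135.12, -1167.4, -10086.34]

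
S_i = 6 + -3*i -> [6, 3, 0, -3, -6]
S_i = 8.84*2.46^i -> [8.84, 21.75, 53.5, 131.6, 323.74]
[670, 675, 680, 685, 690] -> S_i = 670 + 5*i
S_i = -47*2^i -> [-47, -94, -188, -376, -752]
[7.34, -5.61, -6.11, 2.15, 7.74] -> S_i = Random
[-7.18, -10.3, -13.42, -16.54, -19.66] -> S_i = -7.18 + -3.12*i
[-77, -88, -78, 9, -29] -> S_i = Random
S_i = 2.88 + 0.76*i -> [2.88, 3.64, 4.4, 5.16, 5.92]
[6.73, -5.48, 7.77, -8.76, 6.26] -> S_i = Random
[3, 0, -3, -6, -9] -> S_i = 3 + -3*i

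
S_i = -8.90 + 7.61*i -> [-8.9, -1.29, 6.32, 13.93, 21.54]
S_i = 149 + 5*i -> [149, 154, 159, 164, 169]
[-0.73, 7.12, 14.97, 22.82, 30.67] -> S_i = -0.73 + 7.85*i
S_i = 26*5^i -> [26, 130, 650, 3250, 16250]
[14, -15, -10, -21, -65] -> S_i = Random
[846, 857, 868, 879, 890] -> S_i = 846 + 11*i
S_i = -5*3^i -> [-5, -15, -45, -135, -405]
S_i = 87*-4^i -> [87, -348, 1392, -5568, 22272]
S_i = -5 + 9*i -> [-5, 4, 13, 22, 31]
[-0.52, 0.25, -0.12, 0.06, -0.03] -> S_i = -0.52*(-0.48)^i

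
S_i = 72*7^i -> [72, 504, 3528, 24696, 172872]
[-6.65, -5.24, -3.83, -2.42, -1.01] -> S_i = -6.65 + 1.41*i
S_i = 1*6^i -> [1, 6, 36, 216, 1296]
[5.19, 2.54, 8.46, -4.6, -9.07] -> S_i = Random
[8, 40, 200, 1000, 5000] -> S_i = 8*5^i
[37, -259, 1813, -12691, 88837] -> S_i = 37*-7^i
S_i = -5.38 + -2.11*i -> [-5.38, -7.49, -9.6, -11.71, -13.82]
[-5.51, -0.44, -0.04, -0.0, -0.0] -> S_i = -5.51*0.08^i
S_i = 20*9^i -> [20, 180, 1620, 14580, 131220]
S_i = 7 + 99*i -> [7, 106, 205, 304, 403]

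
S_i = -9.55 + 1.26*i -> [-9.55, -8.29, -7.03, -5.77, -4.51]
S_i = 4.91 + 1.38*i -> [4.91, 6.29, 7.67, 9.05, 10.43]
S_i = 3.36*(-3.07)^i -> [3.36, -10.32, 31.67, -97.22, 298.46]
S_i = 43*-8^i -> [43, -344, 2752, -22016, 176128]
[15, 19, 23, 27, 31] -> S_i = 15 + 4*i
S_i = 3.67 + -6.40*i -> [3.67, -2.73, -9.13, -15.53, -21.93]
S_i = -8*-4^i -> [-8, 32, -128, 512, -2048]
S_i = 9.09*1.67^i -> [9.09, 15.18, 25.35, 42.34, 70.7]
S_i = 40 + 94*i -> [40, 134, 228, 322, 416]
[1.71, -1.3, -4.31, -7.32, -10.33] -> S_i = 1.71 + -3.01*i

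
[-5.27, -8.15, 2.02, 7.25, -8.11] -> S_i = Random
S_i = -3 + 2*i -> [-3, -1, 1, 3, 5]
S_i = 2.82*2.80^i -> [2.82, 7.9, 22.11, 61.9, 173.33]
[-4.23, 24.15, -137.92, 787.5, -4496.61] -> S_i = -4.23*(-5.71)^i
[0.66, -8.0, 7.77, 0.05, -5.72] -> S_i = Random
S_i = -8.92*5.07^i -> [-8.92, -45.22, -229.29, -1162.49, -5893.82]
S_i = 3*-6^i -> [3, -18, 108, -648, 3888]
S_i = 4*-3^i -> [4, -12, 36, -108, 324]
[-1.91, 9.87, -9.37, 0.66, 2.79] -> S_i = Random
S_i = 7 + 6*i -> [7, 13, 19, 25, 31]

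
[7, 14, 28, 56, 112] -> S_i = 7*2^i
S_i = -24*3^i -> [-24, -72, -216, -648, -1944]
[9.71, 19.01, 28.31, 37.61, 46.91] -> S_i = 9.71 + 9.30*i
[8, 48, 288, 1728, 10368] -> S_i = 8*6^i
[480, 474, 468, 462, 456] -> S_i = 480 + -6*i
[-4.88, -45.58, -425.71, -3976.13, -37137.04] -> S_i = -4.88*9.34^i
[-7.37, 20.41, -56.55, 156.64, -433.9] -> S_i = -7.37*(-2.77)^i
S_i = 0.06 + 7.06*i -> [0.06, 7.12, 14.18, 21.24, 28.3]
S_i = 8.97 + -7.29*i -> [8.97, 1.68, -5.61, -12.9, -20.19]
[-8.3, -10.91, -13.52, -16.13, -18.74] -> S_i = -8.30 + -2.61*i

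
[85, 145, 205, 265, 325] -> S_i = 85 + 60*i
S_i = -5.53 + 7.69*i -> [-5.53, 2.16, 9.85, 17.54, 25.23]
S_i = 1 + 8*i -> [1, 9, 17, 25, 33]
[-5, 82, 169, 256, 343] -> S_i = -5 + 87*i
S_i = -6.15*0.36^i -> [-6.15, -2.21, -0.8, -0.29, -0.1]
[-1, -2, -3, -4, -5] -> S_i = -1 + -1*i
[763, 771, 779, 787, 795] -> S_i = 763 + 8*i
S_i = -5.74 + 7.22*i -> [-5.74, 1.48, 8.7, 15.92, 23.14]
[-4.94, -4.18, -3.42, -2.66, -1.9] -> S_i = -4.94 + 0.76*i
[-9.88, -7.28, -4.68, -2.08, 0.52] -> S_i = -9.88 + 2.60*i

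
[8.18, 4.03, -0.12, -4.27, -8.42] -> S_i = 8.18 + -4.15*i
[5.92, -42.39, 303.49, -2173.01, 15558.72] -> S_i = 5.92*(-7.16)^i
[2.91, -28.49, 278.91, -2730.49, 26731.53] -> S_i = 2.91*(-9.79)^i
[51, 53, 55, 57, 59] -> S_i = 51 + 2*i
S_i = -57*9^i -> [-57, -513, -4617, -41553, -373977]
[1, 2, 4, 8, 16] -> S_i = 1*2^i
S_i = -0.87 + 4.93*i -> [-0.87, 4.06, 8.99, 13.92, 18.85]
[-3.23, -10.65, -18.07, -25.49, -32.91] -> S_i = -3.23 + -7.42*i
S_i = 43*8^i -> [43, 344, 2752, 22016, 176128]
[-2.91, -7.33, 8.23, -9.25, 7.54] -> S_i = Random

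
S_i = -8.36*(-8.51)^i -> [-8.36, 71.14, -605.43, 5152.23, -43845.45]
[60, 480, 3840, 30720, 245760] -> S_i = 60*8^i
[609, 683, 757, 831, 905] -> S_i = 609 + 74*i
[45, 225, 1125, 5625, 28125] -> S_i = 45*5^i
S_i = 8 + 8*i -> [8, 16, 24, 32, 40]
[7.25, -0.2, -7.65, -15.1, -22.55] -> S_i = 7.25 + -7.45*i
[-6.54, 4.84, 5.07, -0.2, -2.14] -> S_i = Random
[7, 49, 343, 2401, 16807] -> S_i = 7*7^i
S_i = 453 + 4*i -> [453, 457, 461, 465, 469]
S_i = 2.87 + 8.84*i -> [2.87, 11.71, 20.55, 29.39, 38.23]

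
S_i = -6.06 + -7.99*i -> [-6.06, -14.05, -22.04, -30.03, -38.02]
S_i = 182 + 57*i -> [182, 239, 296, 353, 410]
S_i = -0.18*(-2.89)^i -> [-0.18, 0.52, -1.5, 4.34, -12.56]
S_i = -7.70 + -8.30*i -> [-7.7, -16.0, -24.3, -32.6, -40.9]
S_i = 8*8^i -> [8, 64, 512, 4096, 32768]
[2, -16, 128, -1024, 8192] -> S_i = 2*-8^i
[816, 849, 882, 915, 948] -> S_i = 816 + 33*i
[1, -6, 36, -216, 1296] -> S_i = 1*-6^i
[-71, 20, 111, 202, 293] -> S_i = -71 + 91*i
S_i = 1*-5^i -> [1, -5, 25, -125, 625]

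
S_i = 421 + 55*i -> [421, 476, 531, 586, 641]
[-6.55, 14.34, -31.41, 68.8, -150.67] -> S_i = -6.55*(-2.19)^i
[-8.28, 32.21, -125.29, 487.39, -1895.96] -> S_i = -8.28*(-3.89)^i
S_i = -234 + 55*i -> [-234, -179, -124, -69, -14]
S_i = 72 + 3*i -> [72, 75, 78, 81, 84]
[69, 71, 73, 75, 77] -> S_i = 69 + 2*i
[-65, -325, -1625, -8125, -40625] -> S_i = -65*5^i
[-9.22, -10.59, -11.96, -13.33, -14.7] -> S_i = -9.22 + -1.37*i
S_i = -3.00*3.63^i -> [-3.0, -10.89, -39.53, -143.5, -520.89]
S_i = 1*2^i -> [1, 2, 4, 8, 16]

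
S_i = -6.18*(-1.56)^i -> [-6.18, 9.64, -15.04, 23.46, -36.6]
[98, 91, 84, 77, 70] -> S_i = 98 + -7*i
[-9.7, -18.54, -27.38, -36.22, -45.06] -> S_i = -9.70 + -8.84*i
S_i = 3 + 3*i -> [3, 6, 9, 12, 15]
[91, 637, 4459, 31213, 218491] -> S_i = 91*7^i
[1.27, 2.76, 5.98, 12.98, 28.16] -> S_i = 1.27*2.17^i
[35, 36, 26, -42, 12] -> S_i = Random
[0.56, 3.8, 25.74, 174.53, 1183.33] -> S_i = 0.56*6.78^i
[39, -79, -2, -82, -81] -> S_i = Random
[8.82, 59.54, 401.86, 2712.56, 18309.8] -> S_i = 8.82*6.75^i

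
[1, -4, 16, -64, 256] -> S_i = 1*-4^i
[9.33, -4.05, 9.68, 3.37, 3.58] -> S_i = Random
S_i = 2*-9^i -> [2, -18, 162, -1458, 13122]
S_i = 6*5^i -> [6, 30, 150, 750, 3750]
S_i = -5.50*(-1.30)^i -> [-5.5, 7.15, -9.3, 12.08, -15.71]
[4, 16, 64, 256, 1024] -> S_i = 4*4^i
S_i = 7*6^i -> [7, 42, 252, 1512, 9072]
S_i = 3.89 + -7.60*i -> [3.89, -3.71, -11.31, -18.91, -26.51]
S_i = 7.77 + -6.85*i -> [7.77, 0.92, -5.93, -12.78, -19.63]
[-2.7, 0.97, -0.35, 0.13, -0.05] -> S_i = -2.70*(-0.36)^i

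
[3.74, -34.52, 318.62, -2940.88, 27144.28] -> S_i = 3.74*(-9.23)^i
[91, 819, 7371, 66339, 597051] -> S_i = 91*9^i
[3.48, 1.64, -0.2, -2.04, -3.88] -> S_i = 3.48 + -1.84*i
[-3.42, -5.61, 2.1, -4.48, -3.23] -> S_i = Random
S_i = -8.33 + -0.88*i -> [-8.33, -9.21, -10.09, -10.97, -11.85]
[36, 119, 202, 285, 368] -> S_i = 36 + 83*i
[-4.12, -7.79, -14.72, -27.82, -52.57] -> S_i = -4.12*1.89^i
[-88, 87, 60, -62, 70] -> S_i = Random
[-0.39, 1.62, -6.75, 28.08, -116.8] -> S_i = -0.39*(-4.16)^i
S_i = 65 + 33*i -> [65, 98, 131, 164, 197]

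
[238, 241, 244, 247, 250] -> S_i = 238 + 3*i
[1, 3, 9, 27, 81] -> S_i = 1*3^i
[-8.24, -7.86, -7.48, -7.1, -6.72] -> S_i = -8.24 + 0.38*i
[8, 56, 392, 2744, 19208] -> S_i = 8*7^i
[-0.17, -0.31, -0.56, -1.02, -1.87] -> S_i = -0.17*1.82^i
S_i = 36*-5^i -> [36, -180, 900, -4500, 22500]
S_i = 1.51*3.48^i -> [1.51, 5.25, 18.29, 63.64, 221.46]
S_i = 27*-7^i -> [27, -189, 1323, -9261, 64827]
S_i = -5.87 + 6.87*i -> [-5.87, 1.0, 7.87, 14.74, 21.61]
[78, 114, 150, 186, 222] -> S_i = 78 + 36*i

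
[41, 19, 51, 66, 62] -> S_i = Random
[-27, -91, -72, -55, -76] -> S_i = Random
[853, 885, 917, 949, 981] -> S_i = 853 + 32*i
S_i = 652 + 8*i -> [652, 660, 668, 676, 684]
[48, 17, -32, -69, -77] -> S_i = Random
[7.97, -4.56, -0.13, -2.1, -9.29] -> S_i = Random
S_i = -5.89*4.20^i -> [-5.89, -24.74, -103.9, -436.38, -1832.79]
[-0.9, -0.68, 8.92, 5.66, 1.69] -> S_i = Random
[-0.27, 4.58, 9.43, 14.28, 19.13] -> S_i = -0.27 + 4.85*i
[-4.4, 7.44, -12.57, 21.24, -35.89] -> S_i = -4.40*(-1.69)^i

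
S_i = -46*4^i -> [-46, -184, -736, -2944, -11776]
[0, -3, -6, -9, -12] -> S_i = 0 + -3*i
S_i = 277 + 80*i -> [277, 357, 437, 517, 597]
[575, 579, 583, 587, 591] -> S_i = 575 + 4*i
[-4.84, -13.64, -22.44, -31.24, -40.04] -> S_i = -4.84 + -8.80*i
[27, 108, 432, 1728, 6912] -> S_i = 27*4^i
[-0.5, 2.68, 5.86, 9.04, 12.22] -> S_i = -0.50 + 3.18*i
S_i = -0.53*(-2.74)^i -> [-0.53, 1.45, -3.98, 10.9, -29.87]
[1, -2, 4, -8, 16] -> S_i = 1*-2^i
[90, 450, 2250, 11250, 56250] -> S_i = 90*5^i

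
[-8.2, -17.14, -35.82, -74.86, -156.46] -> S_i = -8.20*2.09^i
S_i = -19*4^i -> [-19, -76, -304, -1216, -4864]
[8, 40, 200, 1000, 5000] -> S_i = 8*5^i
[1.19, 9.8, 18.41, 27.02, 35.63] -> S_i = 1.19 + 8.61*i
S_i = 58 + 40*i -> [58, 98, 138, 178, 218]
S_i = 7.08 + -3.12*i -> [7.08, 3.96, 0.84, -2.28, -5.4]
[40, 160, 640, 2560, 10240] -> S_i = 40*4^i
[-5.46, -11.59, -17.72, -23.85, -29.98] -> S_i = -5.46 + -6.13*i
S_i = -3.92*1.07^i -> [-3.92, -4.19, -4.49, -4.8, -5.14]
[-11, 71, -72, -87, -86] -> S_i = Random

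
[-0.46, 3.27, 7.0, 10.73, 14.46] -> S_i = -0.46 + 3.73*i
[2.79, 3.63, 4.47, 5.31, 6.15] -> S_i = 2.79 + 0.84*i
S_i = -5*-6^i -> [-5, 30, -180, 1080, -6480]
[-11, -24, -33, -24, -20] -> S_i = Random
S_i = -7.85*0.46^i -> [-7.85, -3.61, -1.66, -0.76, -0.35]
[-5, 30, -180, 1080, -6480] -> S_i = -5*-6^i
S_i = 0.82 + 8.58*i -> [0.82, 9.4, 17.98, 26.56, 35.14]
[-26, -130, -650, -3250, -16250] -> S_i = -26*5^i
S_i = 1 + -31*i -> [1, -30, -61, -92, -123]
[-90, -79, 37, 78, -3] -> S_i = Random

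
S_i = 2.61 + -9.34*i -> [2.61, -6.73, -16.07, -25.41, -34.75]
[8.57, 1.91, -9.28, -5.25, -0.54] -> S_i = Random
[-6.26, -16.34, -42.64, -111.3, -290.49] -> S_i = -6.26*2.61^i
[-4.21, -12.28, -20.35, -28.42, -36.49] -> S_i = -4.21 + -8.07*i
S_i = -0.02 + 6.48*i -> [-0.02, 6.46, 12.94, 19.42, 25.9]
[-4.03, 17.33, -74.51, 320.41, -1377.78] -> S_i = -4.03*(-4.30)^i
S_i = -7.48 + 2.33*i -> [-7.48, -5.15, -2.82, -0.49, 1.84]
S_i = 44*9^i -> [44, 396, 3564, 32076, 288684]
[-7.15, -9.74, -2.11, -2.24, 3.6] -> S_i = Random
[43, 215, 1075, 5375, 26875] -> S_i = 43*5^i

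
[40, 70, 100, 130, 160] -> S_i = 40 + 30*i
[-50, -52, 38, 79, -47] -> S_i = Random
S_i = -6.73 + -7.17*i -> [-6.73, -13.9, -21.07, -28.24, -35.41]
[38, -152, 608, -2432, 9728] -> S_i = 38*-4^i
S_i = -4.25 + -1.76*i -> [-4.25, -6.01, -7.77, -9.53, -11.29]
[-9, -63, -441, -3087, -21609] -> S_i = -9*7^i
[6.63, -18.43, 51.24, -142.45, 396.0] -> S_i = 6.63*(-2.78)^i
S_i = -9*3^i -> [-9, -27, -81, -243, -729]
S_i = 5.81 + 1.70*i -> [5.81, 7.51, 9.21, 10.91, 12.61]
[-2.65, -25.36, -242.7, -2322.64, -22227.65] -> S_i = -2.65*9.57^i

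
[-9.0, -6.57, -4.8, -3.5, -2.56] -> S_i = -9.00*0.73^i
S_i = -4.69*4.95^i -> [-4.69, -23.22, -114.92, -568.84, -2815.75]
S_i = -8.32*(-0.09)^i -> [-8.32, 0.75, -0.07, 0.01, -0.0]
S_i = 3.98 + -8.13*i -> [3.98, -4.15, -12.28, -20.41, -28.54]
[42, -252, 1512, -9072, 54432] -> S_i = 42*-6^i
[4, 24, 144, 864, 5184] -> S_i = 4*6^i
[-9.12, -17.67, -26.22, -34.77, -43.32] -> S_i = -9.12 + -8.55*i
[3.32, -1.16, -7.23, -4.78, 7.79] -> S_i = Random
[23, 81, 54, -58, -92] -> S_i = Random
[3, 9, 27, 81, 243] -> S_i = 3*3^i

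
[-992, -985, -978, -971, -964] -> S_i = -992 + 7*i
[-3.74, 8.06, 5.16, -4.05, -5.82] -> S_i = Random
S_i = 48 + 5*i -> [48, 53, 58, 63, 68]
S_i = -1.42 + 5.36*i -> [-1.42, 3.94, 9.3, 14.66, 20.02]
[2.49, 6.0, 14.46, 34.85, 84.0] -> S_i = 2.49*2.41^i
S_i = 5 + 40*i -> [5, 45, 85, 125, 165]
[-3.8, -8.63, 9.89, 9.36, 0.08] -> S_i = Random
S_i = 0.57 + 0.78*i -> [0.57, 1.35, 2.13, 2.91, 3.69]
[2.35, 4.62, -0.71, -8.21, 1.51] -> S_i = Random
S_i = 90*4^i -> [90, 360, 1440, 5760, 23040]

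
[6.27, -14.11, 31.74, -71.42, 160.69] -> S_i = 6.27*(-2.25)^i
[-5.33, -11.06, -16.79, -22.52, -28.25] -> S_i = -5.33 + -5.73*i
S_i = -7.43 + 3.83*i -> [-7.43, -3.6, 0.23, 4.06, 7.89]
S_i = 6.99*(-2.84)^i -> [6.99, -19.85, 56.38, -160.12, 454.73]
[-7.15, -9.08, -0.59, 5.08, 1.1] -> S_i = Random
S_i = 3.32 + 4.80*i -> [3.32, 8.12, 12.92, 17.72, 22.52]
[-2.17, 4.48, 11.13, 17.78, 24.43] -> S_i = -2.17 + 6.65*i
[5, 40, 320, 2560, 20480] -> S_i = 5*8^i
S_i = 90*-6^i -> [90, -540, 3240, -19440, 116640]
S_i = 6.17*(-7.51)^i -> [6.17, -46.34, 347.99, -2613.39, 19626.59]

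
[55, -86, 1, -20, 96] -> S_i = Random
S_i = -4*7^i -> [-4, -28, -196, -1372, -9604]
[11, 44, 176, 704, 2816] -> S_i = 11*4^i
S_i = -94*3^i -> [-94, -282, -846, -2538, -7614]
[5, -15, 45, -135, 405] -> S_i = 5*-3^i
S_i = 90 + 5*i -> [90, 95, 100, 105, 110]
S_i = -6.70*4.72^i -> [-6.7, -31.62, -149.27, -704.53, -3325.39]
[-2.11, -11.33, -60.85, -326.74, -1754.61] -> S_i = -2.11*5.37^i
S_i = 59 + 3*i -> [59, 62, 65, 68, 71]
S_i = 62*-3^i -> [62, -186, 558, -1674, 5022]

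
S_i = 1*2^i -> [1, 2, 4, 8, 16]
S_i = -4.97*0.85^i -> [-4.97, -4.22, -3.59, -3.05, -2.59]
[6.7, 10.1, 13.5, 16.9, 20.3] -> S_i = 6.70 + 3.40*i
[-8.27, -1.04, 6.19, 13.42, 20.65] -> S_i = -8.27 + 7.23*i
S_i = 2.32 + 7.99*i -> [2.32, 10.31, 18.3, 26.29, 34.28]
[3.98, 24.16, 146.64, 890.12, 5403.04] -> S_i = 3.98*6.07^i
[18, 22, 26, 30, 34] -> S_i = 18 + 4*i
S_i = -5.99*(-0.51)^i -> [-5.99, 3.05, -1.56, 0.79, -0.41]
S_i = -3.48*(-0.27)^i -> [-3.48, 0.94, -0.25, 0.07, -0.02]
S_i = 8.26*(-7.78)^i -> [8.26, -64.26, 499.96, -3889.72, 30262.06]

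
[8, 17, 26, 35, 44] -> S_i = 8 + 9*i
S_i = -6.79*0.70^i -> [-6.79, -4.75, -3.33, -2.33, -1.63]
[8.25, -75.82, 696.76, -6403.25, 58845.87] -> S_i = 8.25*(-9.19)^i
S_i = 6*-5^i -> [6, -30, 150, -750, 3750]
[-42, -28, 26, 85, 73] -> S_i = Random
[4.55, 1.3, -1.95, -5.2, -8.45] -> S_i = 4.55 + -3.25*i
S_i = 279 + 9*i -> [279, 288, 297, 306, 315]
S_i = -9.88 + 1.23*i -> [-9.88, -8.65, -7.42, -6.19, -4.96]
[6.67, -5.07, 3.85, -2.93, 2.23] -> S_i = 6.67*(-0.76)^i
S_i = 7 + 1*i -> [7, 8, 9, 10, 11]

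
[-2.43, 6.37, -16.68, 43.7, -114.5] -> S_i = -2.43*(-2.62)^i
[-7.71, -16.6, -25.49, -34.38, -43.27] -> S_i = -7.71 + -8.89*i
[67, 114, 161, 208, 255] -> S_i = 67 + 47*i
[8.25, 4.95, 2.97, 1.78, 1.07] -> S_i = 8.25*0.60^i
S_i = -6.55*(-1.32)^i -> [-6.55, 8.65, -11.41, 15.06, -19.89]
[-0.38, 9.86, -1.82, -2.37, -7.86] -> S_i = Random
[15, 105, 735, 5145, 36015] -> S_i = 15*7^i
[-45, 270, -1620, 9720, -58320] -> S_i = -45*-6^i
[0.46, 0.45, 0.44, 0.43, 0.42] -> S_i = 0.46*0.98^i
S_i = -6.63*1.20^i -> [-6.63, -7.96, -9.55, -11.46, -13.75]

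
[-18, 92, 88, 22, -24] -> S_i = Random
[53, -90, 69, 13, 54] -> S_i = Random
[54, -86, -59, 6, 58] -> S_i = Random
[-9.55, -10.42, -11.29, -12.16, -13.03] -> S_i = -9.55 + -0.87*i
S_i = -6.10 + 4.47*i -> [-6.1, -1.63, 2.84, 7.31, 11.78]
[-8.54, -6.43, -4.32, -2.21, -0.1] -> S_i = -8.54 + 2.11*i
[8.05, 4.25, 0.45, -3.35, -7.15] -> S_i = 8.05 + -3.80*i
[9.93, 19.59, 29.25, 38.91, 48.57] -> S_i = 9.93 + 9.66*i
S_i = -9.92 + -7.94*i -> [-9.92, -17.86, -25.8, -33.74, -41.68]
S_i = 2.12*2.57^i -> [2.12, 5.45, 14.0, 35.99, 92.48]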